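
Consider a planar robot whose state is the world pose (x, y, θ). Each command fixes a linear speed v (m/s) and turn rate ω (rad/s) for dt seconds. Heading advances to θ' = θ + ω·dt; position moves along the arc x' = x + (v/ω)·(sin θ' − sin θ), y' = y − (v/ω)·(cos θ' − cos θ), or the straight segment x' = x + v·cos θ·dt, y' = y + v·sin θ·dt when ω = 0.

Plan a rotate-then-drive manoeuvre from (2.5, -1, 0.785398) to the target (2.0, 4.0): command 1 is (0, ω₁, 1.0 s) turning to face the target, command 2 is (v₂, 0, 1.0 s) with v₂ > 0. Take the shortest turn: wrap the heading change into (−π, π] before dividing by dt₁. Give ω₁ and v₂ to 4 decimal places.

ω₁ = 0.8851, v₂ = 5.0249

heading to target = atan2(4−-1, 2−2.5) = 1.6705
Δθ = wrap(1.6705 − 0.7854) = 0.8851; ω₁ = Δθ/dt₁ = 0.8851
distance = √((2−2.5)² + (4−-1)²) = 5.0249; v₂ = distance/dt₂ = 5.0249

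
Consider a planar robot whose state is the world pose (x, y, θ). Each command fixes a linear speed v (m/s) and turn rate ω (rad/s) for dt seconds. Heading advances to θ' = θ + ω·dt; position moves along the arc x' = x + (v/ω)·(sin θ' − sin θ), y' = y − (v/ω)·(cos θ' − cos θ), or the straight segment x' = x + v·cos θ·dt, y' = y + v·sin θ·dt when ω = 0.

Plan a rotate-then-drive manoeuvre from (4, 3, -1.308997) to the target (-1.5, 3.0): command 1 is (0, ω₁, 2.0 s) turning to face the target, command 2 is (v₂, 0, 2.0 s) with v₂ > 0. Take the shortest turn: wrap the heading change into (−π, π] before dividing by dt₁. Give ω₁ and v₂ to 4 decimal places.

ω₁ = -0.9163, v₂ = 2.7500

heading to target = atan2(3−3, -1.5−4) = 3.1416
Δθ = wrap(3.1416 − -1.3090) = -1.8326; ω₁ = Δθ/dt₁ = -0.9163
distance = √((-1.5−4)² + (3−3)²) = 5.5000; v₂ = distance/dt₂ = 2.7500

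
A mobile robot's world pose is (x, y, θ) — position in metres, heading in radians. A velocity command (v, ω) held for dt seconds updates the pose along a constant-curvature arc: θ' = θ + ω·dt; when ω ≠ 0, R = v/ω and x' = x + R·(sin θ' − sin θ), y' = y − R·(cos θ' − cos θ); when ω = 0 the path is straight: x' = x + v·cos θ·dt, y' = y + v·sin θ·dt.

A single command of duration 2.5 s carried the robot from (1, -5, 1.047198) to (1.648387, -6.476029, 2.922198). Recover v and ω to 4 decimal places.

Δθ = 2.922198 − 1.047198 = 1.875000
ω = Δθ/dt = 1.875000/2.5 = 0.7500
R = −Δy/(cos θ' − cos θ) = -1.0000
v = R·ω = -1.0000·0.7500 = -0.7500

v = -0.7500, ω = 0.7500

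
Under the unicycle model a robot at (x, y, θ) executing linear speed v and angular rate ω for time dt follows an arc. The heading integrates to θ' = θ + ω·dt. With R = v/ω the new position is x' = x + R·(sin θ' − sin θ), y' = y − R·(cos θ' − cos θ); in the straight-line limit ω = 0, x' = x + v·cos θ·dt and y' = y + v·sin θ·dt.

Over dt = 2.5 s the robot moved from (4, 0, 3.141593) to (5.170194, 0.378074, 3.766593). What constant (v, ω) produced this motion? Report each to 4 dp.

v = -0.5000, ω = 0.2500

Δθ = 3.766593 − 3.141593 = 0.625000
ω = Δθ/dt = 0.625000/2.5 = 0.2500
R = Δx/(sin θ' − sin θ) = -2.0000
v = R·ω = -2.0000·0.2500 = -0.5000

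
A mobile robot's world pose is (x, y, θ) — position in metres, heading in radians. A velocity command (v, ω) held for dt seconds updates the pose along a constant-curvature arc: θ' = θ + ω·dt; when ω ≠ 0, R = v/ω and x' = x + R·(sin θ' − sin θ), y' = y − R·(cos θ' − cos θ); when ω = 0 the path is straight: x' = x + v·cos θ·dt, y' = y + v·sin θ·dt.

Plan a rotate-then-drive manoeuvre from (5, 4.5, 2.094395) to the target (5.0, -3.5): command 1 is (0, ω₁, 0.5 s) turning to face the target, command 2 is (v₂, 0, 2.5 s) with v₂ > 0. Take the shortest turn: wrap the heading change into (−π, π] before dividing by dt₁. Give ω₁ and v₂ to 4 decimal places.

heading to target = atan2(-3.5−4.5, 5−5) = -1.5708
Δθ = wrap(-1.5708 − 2.0944) = 2.6180; ω₁ = Δθ/dt₁ = 5.2360
distance = √((5−5)² + (-3.5−4.5)²) = 8.0000; v₂ = distance/dt₂ = 3.2000

ω₁ = 5.2360, v₂ = 3.2000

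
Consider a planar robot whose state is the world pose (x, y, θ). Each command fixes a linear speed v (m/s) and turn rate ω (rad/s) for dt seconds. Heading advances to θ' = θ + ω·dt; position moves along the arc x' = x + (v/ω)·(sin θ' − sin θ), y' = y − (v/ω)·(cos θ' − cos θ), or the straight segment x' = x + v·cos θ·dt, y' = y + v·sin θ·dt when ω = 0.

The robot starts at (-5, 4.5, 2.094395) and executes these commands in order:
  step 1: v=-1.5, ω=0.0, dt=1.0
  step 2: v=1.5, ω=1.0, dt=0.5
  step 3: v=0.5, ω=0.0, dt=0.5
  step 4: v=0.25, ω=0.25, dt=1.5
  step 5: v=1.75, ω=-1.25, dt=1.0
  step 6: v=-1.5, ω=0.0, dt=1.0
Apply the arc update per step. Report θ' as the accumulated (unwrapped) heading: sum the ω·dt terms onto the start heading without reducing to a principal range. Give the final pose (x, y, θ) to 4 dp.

step 1: θ'=2.0944 (straight) → pose (-4.2500, 3.2010, 2.0944)
step 2: θ'=2.5944 (R=1.5000) → pose (-4.7686, 3.7319, 2.5944)
step 3: θ'=2.5944 (straight) → pose (-4.9821, 3.8620, 2.5944)
step 4: θ'=2.9694 (R=1.0000) → pose (-5.3310, 3.9932, 2.9694)
step 5: θ'=1.7194 (R=-1.4000) → pose (-6.4757, 5.1653, 1.7194)
step 6: θ'=1.7194 (straight) → pose (-6.2536, 3.6818, 1.7194)

(-6.2536, 3.6818, 1.7194)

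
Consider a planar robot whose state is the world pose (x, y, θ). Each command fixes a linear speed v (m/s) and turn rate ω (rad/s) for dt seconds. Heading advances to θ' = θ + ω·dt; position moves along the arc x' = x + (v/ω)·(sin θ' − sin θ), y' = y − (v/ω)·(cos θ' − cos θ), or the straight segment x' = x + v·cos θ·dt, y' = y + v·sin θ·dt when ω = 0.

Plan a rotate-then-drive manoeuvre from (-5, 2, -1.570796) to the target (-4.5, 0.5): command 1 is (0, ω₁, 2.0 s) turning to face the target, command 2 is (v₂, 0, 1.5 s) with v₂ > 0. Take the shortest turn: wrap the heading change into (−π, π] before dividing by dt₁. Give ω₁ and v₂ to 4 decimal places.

heading to target = atan2(0.5−2, -4.5−-5) = -1.2490
Δθ = wrap(-1.2490 − -1.5708) = 0.3218; ω₁ = Δθ/dt₁ = 0.1609
distance = √((-4.5−-5)² + (0.5−2)²) = 1.5811; v₂ = distance/dt₂ = 1.0541

ω₁ = 0.1609, v₂ = 1.0541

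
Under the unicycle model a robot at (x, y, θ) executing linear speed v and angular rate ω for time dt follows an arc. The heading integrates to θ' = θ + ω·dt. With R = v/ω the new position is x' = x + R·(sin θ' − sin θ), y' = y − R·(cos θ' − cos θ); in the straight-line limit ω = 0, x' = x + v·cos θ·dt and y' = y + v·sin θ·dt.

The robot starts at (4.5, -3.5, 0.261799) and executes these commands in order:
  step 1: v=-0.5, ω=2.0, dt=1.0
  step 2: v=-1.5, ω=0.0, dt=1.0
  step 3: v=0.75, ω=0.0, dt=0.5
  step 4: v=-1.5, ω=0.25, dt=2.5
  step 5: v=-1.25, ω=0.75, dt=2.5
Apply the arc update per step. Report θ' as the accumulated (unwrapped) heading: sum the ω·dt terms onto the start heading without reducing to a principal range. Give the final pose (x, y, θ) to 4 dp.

(10.2851, -5.0550, 4.7618)

step 1: θ'=2.2618 (R=-0.2500) → pose (4.3721, -3.9008, 2.2618)
step 2: θ'=2.2618 (straight) → pose (5.3280, -5.0567, 2.2618)
step 3: θ'=2.2618 (straight) → pose (5.0890, -4.7677, 2.2618)
step 4: θ'=2.8868 (R=-6.0000) → pose (8.2004, -6.7502, 2.8868)
step 5: θ'=4.7618 (R=-1.6667) → pose (10.2851, -5.0550, 4.7618)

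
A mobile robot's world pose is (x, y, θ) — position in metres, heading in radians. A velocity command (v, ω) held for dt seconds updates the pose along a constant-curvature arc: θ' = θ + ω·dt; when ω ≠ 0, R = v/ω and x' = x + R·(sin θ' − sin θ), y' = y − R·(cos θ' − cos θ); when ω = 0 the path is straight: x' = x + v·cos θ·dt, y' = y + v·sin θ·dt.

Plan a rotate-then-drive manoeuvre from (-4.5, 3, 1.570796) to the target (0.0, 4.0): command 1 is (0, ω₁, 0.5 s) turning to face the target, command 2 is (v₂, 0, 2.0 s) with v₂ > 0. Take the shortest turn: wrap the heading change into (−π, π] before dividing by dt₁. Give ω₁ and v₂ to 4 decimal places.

heading to target = atan2(4−3, 0−-4.5) = 0.2187
Δθ = wrap(0.2187 − 1.5708) = -1.3521; ω₁ = Δθ/dt₁ = -2.7043
distance = √((0−-4.5)² + (4−3)²) = 4.6098; v₂ = distance/dt₂ = 2.3049

ω₁ = -2.7043, v₂ = 2.3049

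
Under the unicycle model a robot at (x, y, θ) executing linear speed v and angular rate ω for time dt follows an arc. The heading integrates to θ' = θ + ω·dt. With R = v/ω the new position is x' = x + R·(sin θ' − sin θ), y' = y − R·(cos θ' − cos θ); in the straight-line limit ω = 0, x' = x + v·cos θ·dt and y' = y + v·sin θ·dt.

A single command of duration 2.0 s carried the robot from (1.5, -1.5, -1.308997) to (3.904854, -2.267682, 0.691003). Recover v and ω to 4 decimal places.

Δθ = 0.691003 − -1.308997 = 2.000000
ω = Δθ/dt = 2.000000/2.0 = 1.0000
R = Δx/(sin θ' − sin θ) = 1.5000
v = R·ω = 1.5000·1.0000 = 1.5000

v = 1.5000, ω = 1.0000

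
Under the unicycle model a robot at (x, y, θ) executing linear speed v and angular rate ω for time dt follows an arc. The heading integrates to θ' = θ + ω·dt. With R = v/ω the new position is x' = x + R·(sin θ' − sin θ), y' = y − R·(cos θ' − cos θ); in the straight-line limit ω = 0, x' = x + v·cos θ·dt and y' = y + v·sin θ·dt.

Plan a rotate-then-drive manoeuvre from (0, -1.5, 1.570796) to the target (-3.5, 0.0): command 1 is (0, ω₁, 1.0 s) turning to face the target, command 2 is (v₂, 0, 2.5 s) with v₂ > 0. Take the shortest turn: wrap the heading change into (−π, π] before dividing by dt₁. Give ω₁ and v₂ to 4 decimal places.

ω₁ = 1.1659, v₂ = 1.5232

heading to target = atan2(0−-1.5, -3.5−0) = 2.7367
Δθ = wrap(2.7367 − 1.5708) = 1.1659; ω₁ = Δθ/dt₁ = 1.1659
distance = √((-3.5−0)² + (0−-1.5)²) = 3.8079; v₂ = distance/dt₂ = 1.5232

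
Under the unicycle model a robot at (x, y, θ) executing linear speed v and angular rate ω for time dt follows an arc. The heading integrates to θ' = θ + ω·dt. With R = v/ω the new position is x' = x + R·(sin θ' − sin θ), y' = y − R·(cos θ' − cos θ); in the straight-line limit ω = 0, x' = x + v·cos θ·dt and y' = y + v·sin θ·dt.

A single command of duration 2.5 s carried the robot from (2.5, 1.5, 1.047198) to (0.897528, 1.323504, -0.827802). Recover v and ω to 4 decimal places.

Δθ = -0.827802 − 1.047198 = -1.875000
ω = Δθ/dt = -1.875000/2.5 = -0.7500
R = Δx/(sin θ' − sin θ) = 1.0000
v = R·ω = 1.0000·-0.7500 = -0.7500

v = -0.7500, ω = -0.7500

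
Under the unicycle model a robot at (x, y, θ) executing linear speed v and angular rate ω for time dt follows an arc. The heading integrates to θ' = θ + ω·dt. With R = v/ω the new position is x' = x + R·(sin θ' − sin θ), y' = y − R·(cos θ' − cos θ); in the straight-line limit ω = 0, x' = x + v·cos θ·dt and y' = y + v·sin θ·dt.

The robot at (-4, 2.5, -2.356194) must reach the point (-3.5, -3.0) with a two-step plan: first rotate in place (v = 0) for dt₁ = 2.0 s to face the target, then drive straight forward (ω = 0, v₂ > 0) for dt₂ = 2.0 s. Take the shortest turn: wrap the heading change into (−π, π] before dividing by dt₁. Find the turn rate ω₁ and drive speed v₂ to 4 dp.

ω₁ = 0.4380, v₂ = 2.7613

heading to target = atan2(-3−2.5, -3.5−-4) = -1.4801
Δθ = wrap(-1.4801 − -2.3562) = 0.8761; ω₁ = Δθ/dt₁ = 0.4380
distance = √((-3.5−-4)² + (-3−2.5)²) = 5.5227; v₂ = distance/dt₂ = 2.7613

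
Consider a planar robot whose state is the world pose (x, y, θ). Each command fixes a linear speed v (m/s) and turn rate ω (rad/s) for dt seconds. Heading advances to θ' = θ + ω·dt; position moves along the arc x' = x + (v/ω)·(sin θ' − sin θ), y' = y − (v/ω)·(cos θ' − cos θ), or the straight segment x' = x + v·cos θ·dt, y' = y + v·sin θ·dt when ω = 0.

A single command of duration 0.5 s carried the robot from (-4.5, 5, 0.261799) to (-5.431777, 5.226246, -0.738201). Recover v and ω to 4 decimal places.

Δθ = -0.738201 − 0.261799 = -1.000000
ω = Δθ/dt = -1.000000/0.5 = -2.0000
R = Δx/(sin θ' − sin θ) = 1.0000
v = R·ω = 1.0000·-2.0000 = -2.0000

v = -2.0000, ω = -2.0000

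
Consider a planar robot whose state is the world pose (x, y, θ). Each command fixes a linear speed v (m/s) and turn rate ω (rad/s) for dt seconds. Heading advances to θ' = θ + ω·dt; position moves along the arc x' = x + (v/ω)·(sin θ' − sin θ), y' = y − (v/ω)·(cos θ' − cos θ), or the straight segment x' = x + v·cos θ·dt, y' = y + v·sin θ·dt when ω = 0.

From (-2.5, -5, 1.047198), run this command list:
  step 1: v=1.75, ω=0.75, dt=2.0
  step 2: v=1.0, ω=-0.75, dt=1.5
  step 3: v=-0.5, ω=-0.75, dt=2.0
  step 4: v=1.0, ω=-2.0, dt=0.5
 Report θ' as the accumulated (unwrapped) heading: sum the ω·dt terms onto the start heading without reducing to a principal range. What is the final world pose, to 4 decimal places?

step 1: θ'=2.5472 (R=2.3333) → pose (-3.2140, -1.9002, 2.5472)
step 2: θ'=1.4222 (R=-1.3333) → pose (-3.7860, -0.5981, 1.4222)
step 3: θ'=-0.0778 (R=0.6667) → pose (-4.4971, -1.1641, -0.0778)
step 4: θ'=-1.0778 (R=-0.5000) → pose (-4.0955, -1.4259, -1.0778)

(-4.0955, -1.4259, -1.0778)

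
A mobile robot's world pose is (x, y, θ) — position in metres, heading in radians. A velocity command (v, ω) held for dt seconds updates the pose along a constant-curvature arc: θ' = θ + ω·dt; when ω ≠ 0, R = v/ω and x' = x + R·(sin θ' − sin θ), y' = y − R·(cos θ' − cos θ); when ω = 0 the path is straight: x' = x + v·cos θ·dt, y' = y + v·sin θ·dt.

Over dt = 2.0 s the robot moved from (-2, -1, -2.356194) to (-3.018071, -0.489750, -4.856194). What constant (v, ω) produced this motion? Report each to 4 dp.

v = 0.7500, ω = -1.2500

Δθ = -4.856194 − -2.356194 = -2.500000
ω = Δθ/dt = -2.500000/2.0 = -1.2500
R = Δx/(sin θ' − sin θ) = -0.6000
v = R·ω = -0.6000·-1.2500 = 0.7500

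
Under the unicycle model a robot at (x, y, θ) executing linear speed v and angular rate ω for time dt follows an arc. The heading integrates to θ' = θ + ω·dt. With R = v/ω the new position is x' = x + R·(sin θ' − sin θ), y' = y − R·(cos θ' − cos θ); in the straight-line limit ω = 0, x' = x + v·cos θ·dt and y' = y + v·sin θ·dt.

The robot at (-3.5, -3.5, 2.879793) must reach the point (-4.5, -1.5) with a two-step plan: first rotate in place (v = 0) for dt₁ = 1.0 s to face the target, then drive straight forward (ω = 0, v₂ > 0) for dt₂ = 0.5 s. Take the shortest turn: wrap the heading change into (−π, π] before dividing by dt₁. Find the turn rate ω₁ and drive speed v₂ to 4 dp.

heading to target = atan2(-1.5−-3.5, -4.5−-3.5) = 2.0344
Δθ = wrap(2.0344 − 2.8798) = -0.8453; ω₁ = Δθ/dt₁ = -0.8453
distance = √((-4.5−-3.5)² + (-1.5−-3.5)²) = 2.2361; v₂ = distance/dt₂ = 4.4721

ω₁ = -0.8453, v₂ = 4.4721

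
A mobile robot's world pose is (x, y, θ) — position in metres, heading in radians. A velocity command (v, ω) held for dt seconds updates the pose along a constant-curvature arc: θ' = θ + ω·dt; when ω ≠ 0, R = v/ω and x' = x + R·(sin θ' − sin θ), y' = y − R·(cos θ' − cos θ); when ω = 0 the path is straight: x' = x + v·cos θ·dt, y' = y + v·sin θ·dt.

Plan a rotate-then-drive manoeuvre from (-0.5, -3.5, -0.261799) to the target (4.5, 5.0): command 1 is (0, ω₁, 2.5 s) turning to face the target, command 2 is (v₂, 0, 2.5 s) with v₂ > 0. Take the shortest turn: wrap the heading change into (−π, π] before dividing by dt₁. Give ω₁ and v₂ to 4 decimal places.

ω₁ = 0.5203, v₂ = 3.9446

heading to target = atan2(5−-3.5, 4.5−-0.5) = 1.0391
Δθ = wrap(1.0391 − -0.2618) = 1.3009; ω₁ = Δθ/dt₁ = 0.5203
distance = √((4.5−-0.5)² + (5−-3.5)²) = 9.8615; v₂ = distance/dt₂ = 3.9446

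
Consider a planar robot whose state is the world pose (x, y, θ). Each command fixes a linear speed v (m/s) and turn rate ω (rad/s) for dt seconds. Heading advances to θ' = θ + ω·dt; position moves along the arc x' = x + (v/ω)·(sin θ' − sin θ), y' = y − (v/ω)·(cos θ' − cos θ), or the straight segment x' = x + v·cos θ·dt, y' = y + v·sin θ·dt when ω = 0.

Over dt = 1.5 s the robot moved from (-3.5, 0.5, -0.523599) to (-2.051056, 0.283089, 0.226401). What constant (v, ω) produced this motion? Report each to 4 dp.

Δθ = 0.226401 − -0.523599 = 0.750000
ω = Δθ/dt = 0.750000/1.5 = 0.5000
R = Δx/(sin θ' − sin θ) = 2.0000
v = R·ω = 2.0000·0.5000 = 1.0000

v = 1.0000, ω = 0.5000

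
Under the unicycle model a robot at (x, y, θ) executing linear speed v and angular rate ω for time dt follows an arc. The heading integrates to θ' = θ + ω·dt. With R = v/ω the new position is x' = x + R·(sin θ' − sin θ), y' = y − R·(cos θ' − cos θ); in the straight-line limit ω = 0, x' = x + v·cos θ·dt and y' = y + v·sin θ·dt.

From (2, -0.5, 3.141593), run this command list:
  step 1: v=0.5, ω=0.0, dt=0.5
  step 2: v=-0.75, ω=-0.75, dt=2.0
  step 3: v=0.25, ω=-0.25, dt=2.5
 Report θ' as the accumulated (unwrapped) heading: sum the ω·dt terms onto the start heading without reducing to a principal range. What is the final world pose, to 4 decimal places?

(2.8947, -0.8323, 1.0166)

step 1: θ'=3.1416 (straight) → pose (1.7500, -0.5000, 3.1416)
step 2: θ'=1.6416 (R=1.0000) → pose (2.7475, -1.4293, 1.6416)
step 3: θ'=1.0166 (R=-1.0000) → pose (2.8947, -0.8323, 1.0166)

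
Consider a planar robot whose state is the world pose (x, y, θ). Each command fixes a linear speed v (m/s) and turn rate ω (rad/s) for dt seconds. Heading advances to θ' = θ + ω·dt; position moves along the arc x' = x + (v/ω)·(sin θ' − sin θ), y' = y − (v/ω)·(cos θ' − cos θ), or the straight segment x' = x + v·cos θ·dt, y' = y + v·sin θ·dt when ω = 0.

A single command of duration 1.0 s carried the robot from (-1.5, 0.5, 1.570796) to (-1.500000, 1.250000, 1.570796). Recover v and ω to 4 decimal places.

Δθ = 1.570796 − 1.570796 = 0.000000
ω = Δθ/dt = 0.000000/1.0 = 0.0000
ω = 0 → v = (Δx·cos θ + Δy·sin θ)/dt = 0.7500

v = 0.7500, ω = 0.0000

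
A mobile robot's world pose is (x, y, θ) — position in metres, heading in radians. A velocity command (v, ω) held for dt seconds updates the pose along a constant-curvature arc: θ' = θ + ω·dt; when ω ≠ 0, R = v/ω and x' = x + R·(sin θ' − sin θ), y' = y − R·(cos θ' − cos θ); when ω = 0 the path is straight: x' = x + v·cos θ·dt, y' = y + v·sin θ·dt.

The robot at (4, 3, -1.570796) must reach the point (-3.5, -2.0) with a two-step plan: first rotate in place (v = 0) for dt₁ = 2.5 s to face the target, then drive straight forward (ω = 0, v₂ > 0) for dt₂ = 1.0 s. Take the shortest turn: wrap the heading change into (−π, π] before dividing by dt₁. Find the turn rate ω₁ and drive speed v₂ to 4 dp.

ω₁ = -0.3931, v₂ = 9.0139

heading to target = atan2(-2−3, -3.5−4) = -2.5536
Δθ = wrap(-2.5536 − -1.5708) = -0.9828; ω₁ = Δθ/dt₁ = -0.3931
distance = √((-3.5−4)² + (-2−3)²) = 9.0139; v₂ = distance/dt₂ = 9.0139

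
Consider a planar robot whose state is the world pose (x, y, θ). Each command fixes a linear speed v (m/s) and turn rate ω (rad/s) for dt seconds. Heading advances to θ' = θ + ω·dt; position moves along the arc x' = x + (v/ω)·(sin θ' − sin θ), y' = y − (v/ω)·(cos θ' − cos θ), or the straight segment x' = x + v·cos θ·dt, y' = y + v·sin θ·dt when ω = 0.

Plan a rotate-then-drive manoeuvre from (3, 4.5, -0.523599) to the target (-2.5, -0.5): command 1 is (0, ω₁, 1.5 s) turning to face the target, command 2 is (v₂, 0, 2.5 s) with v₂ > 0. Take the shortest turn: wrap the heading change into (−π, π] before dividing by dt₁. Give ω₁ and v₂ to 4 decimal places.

heading to target = atan2(-0.5−4.5, -2.5−3) = -2.4038
Δθ = wrap(-2.4038 − -0.5236) = -1.8802; ω₁ = Δθ/dt₁ = -1.2535
distance = √((-2.5−3)² + (-0.5−4.5)²) = 7.4330; v₂ = distance/dt₂ = 2.9732

ω₁ = -1.2535, v₂ = 2.9732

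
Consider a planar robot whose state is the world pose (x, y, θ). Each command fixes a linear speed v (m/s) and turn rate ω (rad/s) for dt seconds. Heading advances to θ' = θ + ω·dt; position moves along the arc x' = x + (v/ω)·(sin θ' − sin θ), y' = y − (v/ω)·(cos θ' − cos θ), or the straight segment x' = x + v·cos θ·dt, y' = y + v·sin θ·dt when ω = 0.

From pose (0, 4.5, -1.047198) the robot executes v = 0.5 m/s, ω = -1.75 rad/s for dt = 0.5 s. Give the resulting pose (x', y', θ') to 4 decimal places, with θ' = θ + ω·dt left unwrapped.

(0.0208, 4.2588, -1.9222)

θ' = -1.0472 + -1.75·0.5 = -1.9222
R = v/ω = 0.5/-1.75 = -0.2857
x' = 0 + -0.2857·(sin -1.9222 − sin -1.0472) = 0.0208
y' = 4.5 − -0.2857·(cos -1.9222 − cos -1.0472) = 4.2588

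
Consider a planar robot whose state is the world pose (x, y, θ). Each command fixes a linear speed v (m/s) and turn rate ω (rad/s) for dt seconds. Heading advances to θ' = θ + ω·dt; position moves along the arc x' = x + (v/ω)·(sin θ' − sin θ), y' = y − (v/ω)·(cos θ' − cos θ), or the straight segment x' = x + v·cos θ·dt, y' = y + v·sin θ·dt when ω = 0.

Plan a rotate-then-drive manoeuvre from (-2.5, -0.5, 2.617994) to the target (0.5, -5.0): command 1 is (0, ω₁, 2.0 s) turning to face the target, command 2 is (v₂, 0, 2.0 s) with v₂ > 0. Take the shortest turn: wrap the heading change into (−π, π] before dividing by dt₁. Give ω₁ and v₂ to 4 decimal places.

heading to target = atan2(-5−-0.5, 0.5−-2.5) = -0.9828
Δθ = wrap(-0.9828 − 2.6180) = 2.6824; ω₁ = Δθ/dt₁ = 1.3412
distance = √((0.5−-2.5)² + (-5−-0.5)²) = 5.4083; v₂ = distance/dt₂ = 2.7042

ω₁ = 1.3412, v₂ = 2.7042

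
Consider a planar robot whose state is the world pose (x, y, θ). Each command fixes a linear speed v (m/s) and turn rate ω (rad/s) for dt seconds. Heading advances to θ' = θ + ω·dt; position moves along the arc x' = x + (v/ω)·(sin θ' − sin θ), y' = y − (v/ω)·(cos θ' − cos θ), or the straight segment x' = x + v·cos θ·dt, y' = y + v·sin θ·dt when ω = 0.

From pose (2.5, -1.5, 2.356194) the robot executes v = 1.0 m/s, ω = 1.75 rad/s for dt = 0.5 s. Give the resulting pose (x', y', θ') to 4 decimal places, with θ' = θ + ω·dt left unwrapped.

(2.0448, -1.3349, 3.2312)

θ' = 2.3562 + 1.75·0.5 = 3.2312
R = v/ω = 1.0/1.75 = 0.5714
x' = 2.5 + 0.5714·(sin 3.2312 − sin 2.3562) = 2.0448
y' = -1.5 − 0.5714·(cos 3.2312 − cos 2.3562) = -1.3349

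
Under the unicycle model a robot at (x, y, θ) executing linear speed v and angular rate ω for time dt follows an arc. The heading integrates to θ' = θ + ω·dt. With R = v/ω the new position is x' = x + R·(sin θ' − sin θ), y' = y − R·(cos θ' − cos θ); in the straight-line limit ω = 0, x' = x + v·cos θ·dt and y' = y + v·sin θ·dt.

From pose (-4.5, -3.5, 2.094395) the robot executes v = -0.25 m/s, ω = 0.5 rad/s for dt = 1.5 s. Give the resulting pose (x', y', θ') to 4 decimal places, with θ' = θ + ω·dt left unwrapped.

θ' = 2.0944 + 0.5·1.5 = 2.8444
R = v/ω = -0.25/0.5 = -0.5000
x' = -4.5 + -0.5000·(sin 2.8444 − sin 2.0944) = -4.2134
y' = -3.5 − -0.5000·(cos 2.8444 − cos 2.0944) = -3.7281

(-4.2134, -3.7281, 2.8444)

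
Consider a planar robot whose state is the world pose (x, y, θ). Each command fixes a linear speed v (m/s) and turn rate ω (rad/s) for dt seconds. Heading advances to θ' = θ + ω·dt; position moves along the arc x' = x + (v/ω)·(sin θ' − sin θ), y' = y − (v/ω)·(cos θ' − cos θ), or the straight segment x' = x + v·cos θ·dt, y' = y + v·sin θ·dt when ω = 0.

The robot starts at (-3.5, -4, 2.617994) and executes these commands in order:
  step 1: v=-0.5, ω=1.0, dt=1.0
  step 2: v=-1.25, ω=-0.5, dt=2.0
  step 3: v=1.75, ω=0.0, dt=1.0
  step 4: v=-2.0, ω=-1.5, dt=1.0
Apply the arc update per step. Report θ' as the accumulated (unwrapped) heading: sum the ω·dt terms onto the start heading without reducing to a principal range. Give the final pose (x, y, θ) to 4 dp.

(-1.6075, -4.9309, 1.1180)

step 1: θ'=3.6180 (R=-0.5000) → pose (-3.0207, -4.0113, 3.6180)
step 2: θ'=2.6180 (R=2.5000) → pose (-0.6242, -4.0679, 2.6180)
step 3: θ'=2.6180 (straight) → pose (-2.1398, -3.1929, 2.6180)
step 4: θ'=1.1180 (R=1.3333) → pose (-1.6075, -4.9309, 1.1180)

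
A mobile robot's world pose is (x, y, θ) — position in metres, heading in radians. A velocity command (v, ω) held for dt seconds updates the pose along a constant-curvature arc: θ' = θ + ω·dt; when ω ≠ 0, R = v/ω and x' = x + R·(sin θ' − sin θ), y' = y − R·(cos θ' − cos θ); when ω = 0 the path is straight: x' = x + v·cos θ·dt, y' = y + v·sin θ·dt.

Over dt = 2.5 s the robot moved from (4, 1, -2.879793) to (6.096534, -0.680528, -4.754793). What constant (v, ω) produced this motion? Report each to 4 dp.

Δθ = -4.754793 − -2.879793 = -1.875000
ω = Δθ/dt = -1.875000/2.5 = -0.7500
R = Δx/(sin θ' − sin θ) = 1.6667
v = R·ω = 1.6667·-0.7500 = -1.2500

v = -1.2500, ω = -0.7500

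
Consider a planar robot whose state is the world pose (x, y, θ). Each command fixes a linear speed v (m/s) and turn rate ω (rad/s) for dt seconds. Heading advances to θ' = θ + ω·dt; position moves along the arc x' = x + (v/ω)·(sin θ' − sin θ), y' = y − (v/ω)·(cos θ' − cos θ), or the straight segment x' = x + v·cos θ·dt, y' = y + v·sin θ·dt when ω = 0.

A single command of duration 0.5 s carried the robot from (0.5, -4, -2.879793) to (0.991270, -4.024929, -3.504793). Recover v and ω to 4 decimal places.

Δθ = -3.504793 − -2.879793 = -0.625000
ω = Δθ/dt = -0.625000/0.5 = -1.2500
R = Δx/(sin θ' − sin θ) = 0.8000
v = R·ω = 0.8000·-1.2500 = -1.0000

v = -1.0000, ω = -1.2500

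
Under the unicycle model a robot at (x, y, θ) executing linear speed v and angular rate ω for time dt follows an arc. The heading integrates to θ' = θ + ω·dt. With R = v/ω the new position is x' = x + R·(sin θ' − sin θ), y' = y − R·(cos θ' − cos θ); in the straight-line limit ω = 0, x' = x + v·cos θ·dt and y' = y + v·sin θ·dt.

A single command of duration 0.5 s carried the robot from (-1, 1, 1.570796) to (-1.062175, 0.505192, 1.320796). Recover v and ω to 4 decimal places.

Δθ = 1.320796 − 1.570796 = -0.250000
ω = Δθ/dt = -0.250000/0.5 = -0.5000
R = −Δy/(cos θ' − cos θ) = 2.0000
v = R·ω = 2.0000·-0.5000 = -1.0000

v = -1.0000, ω = -0.5000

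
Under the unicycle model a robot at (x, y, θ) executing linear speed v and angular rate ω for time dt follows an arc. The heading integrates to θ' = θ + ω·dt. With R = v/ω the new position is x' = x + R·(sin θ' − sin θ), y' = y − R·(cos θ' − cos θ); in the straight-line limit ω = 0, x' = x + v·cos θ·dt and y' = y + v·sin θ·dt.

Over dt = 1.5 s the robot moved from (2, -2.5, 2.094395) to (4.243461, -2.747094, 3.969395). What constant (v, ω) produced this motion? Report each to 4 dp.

v = -1.7500, ω = 1.2500

Δθ = 3.969395 − 2.094395 = 1.875000
ω = Δθ/dt = 1.875000/1.5 = 1.2500
R = Δx/(sin θ' − sin θ) = -1.4000
v = R·ω = -1.4000·1.2500 = -1.7500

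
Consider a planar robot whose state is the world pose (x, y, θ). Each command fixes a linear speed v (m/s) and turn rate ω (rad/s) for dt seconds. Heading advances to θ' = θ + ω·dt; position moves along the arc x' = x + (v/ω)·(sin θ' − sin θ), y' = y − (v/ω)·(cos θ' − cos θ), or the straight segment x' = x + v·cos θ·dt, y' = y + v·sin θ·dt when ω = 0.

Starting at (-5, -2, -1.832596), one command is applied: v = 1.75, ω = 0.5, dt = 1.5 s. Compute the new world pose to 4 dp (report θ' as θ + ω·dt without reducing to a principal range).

θ' = -1.8326 + 0.5·1.5 = -1.0826
R = v/ω = 1.75/0.5 = 3.5000
x' = -5 + 3.5000·(sin -1.0826 − sin -1.8326) = -4.7104
y' = -2 − 3.5000·(cos -1.0826 − cos -1.8326) = -4.5475

(-4.7104, -4.5475, -1.0826)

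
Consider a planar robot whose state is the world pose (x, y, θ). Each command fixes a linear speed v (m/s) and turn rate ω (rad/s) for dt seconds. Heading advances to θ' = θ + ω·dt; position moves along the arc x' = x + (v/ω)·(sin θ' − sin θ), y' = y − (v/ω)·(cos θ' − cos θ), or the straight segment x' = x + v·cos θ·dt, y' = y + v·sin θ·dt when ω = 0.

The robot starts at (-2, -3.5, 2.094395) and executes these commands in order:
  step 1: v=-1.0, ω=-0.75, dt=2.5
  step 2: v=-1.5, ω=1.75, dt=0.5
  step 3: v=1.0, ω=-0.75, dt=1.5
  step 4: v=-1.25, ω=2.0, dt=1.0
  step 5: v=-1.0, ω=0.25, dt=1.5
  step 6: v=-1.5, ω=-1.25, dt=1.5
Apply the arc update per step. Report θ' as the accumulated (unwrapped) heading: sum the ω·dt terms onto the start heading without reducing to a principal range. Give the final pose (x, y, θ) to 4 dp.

(-2.3000, -9.2086, 0.4694)

step 1: θ'=0.2194 (R=1.3333) → pose (-2.8645, -5.4680, 0.2194)
step 2: θ'=1.0944 (R=-0.8571) → pose (-3.4397, -5.9116, 1.0944)
step 3: θ'=-0.0306 (R=-1.3333) → pose (-2.2140, -5.1903, -0.0306)
step 4: θ'=1.9694 (R=-0.6250) → pose (-2.8091, -6.0576, 1.9694)
step 5: θ'=2.3444 (R=-4.0000) → pose (-1.9843, -7.2999, 2.3444)
step 6: θ'=0.4694 (R=1.2000) → pose (-2.3000, -9.2086, 0.4694)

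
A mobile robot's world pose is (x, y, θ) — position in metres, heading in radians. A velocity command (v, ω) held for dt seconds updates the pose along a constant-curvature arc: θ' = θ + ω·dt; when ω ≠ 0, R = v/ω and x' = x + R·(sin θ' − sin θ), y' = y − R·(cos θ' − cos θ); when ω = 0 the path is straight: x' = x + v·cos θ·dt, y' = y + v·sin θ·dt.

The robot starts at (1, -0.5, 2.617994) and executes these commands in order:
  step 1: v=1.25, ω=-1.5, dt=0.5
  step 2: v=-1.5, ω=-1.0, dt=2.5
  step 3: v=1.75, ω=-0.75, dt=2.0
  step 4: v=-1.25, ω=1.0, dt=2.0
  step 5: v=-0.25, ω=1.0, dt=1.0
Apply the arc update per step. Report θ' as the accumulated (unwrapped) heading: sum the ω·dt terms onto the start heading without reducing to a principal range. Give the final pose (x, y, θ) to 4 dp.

step 1: θ'=1.8680 (R=-0.8333) → pose (0.6199, -0.0223, 1.8680)
step 2: θ'=-0.6320 (R=1.5000) → pose (-1.7005, -1.6719, -0.6320)
step 3: θ'=-2.1320 (R=-2.3333) → pose (-1.1035, -4.7963, -2.1320)
step 4: θ'=-0.1320 (R=-1.2500) → pose (-1.9973, -2.8919, -0.1320)
step 5: θ'=0.8680 (R=-0.2500) → pose (-2.2209, -2.9782, 0.8680)

(-2.2209, -2.9782, 0.8680)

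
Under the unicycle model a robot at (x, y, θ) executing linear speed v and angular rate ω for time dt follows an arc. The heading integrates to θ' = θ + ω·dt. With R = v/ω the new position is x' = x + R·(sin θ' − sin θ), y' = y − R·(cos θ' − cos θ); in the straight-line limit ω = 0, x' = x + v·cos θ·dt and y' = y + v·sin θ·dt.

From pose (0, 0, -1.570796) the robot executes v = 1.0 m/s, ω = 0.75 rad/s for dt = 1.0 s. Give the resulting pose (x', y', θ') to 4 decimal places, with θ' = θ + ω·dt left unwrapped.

θ' = -1.5708 + 0.75·1.0 = -0.8208
R = v/ω = 1.0/0.75 = 1.3333
x' = 0 + 1.3333·(sin -0.8208 − sin -1.5708) = 0.3577
y' = 0 − 1.3333·(cos -0.8208 − cos -1.5708) = -0.9089

(0.3577, -0.9089, -0.8208)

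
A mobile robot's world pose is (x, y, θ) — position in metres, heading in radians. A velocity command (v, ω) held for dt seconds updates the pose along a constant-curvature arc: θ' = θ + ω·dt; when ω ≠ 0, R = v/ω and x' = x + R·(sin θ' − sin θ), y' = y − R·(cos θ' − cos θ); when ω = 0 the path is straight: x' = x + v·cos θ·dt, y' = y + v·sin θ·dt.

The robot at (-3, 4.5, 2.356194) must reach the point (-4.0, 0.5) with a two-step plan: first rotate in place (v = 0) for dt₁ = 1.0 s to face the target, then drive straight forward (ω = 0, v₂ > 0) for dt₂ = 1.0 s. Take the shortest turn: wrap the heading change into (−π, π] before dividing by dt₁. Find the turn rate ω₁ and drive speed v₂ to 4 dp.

ω₁ = 2.1112, v₂ = 4.1231

heading to target = atan2(0.5−4.5, -4−-3) = -1.8158
Δθ = wrap(-1.8158 − 2.3562) = 2.1112; ω₁ = Δθ/dt₁ = 2.1112
distance = √((-4−-3)² + (0.5−4.5)²) = 4.1231; v₂ = distance/dt₂ = 4.1231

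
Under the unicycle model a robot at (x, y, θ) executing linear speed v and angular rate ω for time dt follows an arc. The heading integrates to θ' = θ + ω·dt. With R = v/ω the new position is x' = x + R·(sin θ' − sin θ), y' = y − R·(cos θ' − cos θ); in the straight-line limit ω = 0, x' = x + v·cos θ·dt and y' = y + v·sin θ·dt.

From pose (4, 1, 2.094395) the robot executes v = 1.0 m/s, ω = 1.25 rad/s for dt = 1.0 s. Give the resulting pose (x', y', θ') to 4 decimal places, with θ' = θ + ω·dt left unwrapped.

(3.1460, 1.3836, 3.3444)

θ' = 2.0944 + 1.25·1.0 = 3.3444
R = v/ω = 1.0/1.25 = 0.8000
x' = 4 + 0.8000·(sin 3.3444 − sin 2.0944) = 3.1460
y' = 1 − 0.8000·(cos 3.3444 − cos 2.0944) = 1.3836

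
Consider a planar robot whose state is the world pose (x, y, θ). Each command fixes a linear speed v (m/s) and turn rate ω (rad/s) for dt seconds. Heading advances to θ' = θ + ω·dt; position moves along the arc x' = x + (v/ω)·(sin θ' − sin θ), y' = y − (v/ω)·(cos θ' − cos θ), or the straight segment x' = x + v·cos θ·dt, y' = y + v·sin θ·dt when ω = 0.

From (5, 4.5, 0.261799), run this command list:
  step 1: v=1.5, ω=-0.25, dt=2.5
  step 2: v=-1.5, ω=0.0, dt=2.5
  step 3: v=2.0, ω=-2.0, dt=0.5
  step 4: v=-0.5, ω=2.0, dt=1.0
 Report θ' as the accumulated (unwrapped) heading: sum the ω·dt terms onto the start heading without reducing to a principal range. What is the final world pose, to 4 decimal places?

step 1: θ'=-0.3632 (R=-6.0000) → pose (8.6845, 4.3130, -0.3632)
step 2: θ'=-0.3632 (straight) → pose (5.1792, 5.6453, -0.3632)
step 3: θ'=-1.3632 (R=-1.0000) → pose (5.8024, 4.9166, -1.3632)
step 4: θ'=0.6368 (R=-0.2500) → pose (5.4091, 5.0661, 0.6368)

(5.4091, 5.0661, 0.6368)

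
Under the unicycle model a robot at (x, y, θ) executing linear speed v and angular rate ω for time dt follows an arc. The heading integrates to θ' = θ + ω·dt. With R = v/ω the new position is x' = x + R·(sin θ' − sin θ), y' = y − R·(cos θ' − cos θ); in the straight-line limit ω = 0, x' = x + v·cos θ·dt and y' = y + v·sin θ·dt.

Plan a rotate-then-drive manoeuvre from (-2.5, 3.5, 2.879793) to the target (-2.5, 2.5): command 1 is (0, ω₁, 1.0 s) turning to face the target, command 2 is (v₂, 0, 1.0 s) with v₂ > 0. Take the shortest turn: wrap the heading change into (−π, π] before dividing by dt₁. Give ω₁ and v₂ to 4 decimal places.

heading to target = atan2(2.5−3.5, -2.5−-2.5) = -1.5708
Δθ = wrap(-1.5708 − 2.8798) = 1.8326; ω₁ = Δθ/dt₁ = 1.8326
distance = √((-2.5−-2.5)² + (2.5−3.5)²) = 1.0000; v₂ = distance/dt₂ = 1.0000

ω₁ = 1.8326, v₂ = 1.0000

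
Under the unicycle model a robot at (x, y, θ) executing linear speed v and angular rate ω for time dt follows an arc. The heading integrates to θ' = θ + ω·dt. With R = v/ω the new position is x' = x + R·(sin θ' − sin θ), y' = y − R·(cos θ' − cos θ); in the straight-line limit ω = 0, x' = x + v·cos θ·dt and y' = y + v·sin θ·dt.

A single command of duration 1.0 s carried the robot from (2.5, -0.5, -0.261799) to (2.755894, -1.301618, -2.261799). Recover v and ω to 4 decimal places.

Δθ = -2.261799 − -0.261799 = -2.000000
ω = Δθ/dt = -2.000000/1.0 = -2.0000
R = −Δy/(cos θ' − cos θ) = -0.5000
v = R·ω = -0.5000·-2.0000 = 1.0000

v = 1.0000, ω = -2.0000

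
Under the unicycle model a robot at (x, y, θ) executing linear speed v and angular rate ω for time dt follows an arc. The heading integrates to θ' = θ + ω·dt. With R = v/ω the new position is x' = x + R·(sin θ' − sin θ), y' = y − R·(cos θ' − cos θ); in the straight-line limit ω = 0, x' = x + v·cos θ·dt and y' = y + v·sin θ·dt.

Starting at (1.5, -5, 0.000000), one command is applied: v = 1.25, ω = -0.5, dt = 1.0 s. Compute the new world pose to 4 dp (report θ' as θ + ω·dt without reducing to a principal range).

θ' = 0.0000 + -0.5·1.0 = -0.5000
R = v/ω = 1.25/-0.5 = -2.5000
x' = 1.5 + -2.5000·(sin -0.5000 − sin 0.0000) = 2.6986
y' = -5 − -2.5000·(cos -0.5000 − cos 0.0000) = -5.3060

(2.6986, -5.3060, -0.5000)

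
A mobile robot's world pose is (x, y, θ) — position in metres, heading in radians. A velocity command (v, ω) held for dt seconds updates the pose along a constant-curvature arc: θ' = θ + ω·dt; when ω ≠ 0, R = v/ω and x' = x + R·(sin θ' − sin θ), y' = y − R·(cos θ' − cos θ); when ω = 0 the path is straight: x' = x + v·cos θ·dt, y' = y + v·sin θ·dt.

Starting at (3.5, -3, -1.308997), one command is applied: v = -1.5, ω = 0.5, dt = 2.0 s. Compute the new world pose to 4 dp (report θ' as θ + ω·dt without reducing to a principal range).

(1.5145, -0.9185, -0.3090)

θ' = -1.3090 + 0.5·2.0 = -0.3090
R = v/ω = -1.5/0.5 = -3.0000
x' = 3.5 + -3.0000·(sin -0.3090 − sin -1.3090) = 1.5145
y' = -3 − -3.0000·(cos -0.3090 − cos -1.3090) = -0.9185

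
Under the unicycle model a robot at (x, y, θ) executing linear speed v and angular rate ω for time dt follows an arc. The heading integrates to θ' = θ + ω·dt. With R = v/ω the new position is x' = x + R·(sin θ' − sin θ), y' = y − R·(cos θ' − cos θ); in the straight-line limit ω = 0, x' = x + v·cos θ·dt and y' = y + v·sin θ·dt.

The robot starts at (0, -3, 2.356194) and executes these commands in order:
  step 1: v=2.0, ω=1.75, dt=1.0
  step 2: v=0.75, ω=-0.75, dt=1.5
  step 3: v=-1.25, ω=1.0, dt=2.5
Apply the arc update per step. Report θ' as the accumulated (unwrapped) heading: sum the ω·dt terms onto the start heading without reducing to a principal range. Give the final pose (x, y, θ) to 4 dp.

(-1.6308, -1.4714, 5.4812)

step 1: θ'=4.1062 (R=1.1429) → pose (-1.7473, -3.1570, 4.1062)
step 2: θ'=2.9812 (R=-1.0000) → pose (-2.7289, -3.5744, 2.9812)
step 3: θ'=5.4812 (R=-1.2500) → pose (-1.6308, -1.4714, 5.4812)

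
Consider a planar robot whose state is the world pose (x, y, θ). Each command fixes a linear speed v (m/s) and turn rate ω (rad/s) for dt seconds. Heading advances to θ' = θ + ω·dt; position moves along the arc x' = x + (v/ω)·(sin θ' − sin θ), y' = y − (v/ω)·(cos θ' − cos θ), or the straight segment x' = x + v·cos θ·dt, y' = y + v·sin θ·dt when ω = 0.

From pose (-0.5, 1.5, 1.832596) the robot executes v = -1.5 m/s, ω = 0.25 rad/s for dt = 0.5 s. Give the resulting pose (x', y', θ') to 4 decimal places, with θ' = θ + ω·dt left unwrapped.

θ' = 1.8326 + 0.25·0.5 = 1.9576
R = v/ω = -1.5/0.25 = -6.0000
x' = -0.5 + -6.0000·(sin 1.9576 − sin 1.8326) = -0.2612
y' = 1.5 − -6.0000·(cos 1.9576 − cos 1.8326) = 0.7896

(-0.2612, 0.7896, 1.9576)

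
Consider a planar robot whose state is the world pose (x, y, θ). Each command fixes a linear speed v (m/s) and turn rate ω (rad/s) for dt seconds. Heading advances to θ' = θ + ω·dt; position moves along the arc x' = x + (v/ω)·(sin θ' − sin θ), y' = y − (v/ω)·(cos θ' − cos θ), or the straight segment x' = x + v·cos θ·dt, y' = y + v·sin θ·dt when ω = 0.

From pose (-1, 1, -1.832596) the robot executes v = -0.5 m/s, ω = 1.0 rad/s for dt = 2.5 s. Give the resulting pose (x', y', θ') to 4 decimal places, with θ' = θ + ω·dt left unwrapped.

θ' = -1.8326 + 1.0·2.5 = 0.6674
R = v/ω = -0.5/1.0 = -0.5000
x' = -1 + -0.5000·(sin 0.6674 − sin -1.8326) = -1.7924
y' = 1 − -0.5000·(cos 0.6674 − cos -1.8326) = 1.5221

(-1.7924, 1.5221, 0.6674)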